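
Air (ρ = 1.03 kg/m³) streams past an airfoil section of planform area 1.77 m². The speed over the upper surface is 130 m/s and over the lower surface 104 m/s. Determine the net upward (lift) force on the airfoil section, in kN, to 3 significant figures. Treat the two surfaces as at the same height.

From P + ½ρv² = const at equal height, P_low − P_up = ½ρ(v_up² − v_low²).
ΔP = ½·1.03·(130² − 104²) = 3130 Pa.
Lift = ΔP · A = 3130 × 1.77 = 5550 N.

5.55 kN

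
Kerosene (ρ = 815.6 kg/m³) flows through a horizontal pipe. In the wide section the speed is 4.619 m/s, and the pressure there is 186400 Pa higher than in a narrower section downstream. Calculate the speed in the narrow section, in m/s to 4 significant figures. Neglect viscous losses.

v₂ ≈ 21.87 m/s

With h₁ = h₂, rearranging Bernoulli gives v₂ = √(v₁² + 2ΔP/ρ).
v₂ = √(4.619² + 2·186400/815.6) = √(21.34 + 457.1) = 21.87 m/s.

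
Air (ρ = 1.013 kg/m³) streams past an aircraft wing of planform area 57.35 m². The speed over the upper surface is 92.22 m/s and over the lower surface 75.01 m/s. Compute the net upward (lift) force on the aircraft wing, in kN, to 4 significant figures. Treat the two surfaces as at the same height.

F ≈ 83.60 kN

The faster flow above has the lower pressure; Bernoulli (same height) gives ΔP = ½ρ(v_up² − v_low²).
ΔP = ½·1.013·(92.22² − 75.01²) = 1458 Pa.
Lift = ΔP · A = 1458 × 57.35 = 83600 N.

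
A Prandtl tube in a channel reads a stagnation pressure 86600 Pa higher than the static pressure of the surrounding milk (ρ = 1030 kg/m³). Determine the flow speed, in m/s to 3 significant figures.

The dynamic pressure equals the rise in static pressure at the stagnation point: ΔP = ½ρv².
v = √(2ΔP/ρ) = √(2·86600/1030) = 13.0 m/s.

13.0 m/s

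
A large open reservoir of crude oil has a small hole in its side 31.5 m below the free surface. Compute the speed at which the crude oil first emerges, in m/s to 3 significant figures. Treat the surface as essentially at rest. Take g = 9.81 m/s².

v = 24.9 m/s

Torricelli's result v = √(2gh) gives v = √(2·9.81·31.5) = 24.9 m/s.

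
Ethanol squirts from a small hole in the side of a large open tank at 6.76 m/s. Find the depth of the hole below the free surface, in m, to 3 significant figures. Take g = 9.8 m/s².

Torricelli: v = √(2gh), so h = v²/(2g).
h = 6.76²/(2·9.8) = 45.7/19.60 = 2.33 m.

h ≈ 2.33 m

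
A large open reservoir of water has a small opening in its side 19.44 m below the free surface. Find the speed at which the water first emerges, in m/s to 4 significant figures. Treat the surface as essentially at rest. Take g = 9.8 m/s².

Torricelli's result v = √(2gh) gives v = √(2·9.8·19.44) = 19.52 m/s.

v ≈ 19.52 m/s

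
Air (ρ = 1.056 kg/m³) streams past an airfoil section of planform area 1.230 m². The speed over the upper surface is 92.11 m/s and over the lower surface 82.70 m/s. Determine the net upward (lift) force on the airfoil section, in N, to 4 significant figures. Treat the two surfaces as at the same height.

With equal heights on the two surfaces, Bernoulli gives P_lower − P_upper = ½ρ(v_upper² − v_lower²).
ΔP = ½·1.056·(92.11² − 82.70²) = 868.5 Pa.
Lift = ΔP · A = 868.5 × 1.230 = 1068 N.

F ≈ 1068 N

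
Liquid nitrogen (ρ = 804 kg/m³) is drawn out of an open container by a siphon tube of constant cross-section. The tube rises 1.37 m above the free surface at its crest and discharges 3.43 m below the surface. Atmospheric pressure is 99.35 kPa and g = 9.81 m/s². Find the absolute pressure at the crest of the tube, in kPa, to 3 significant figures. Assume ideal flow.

P_top ≈ 61.5 kPa

Bernoulli surface→outlet gives ½v² = g·h_out, so v = √(2·9.81·3.43) = 8.20 m/s.
Continuity keeps v the same throughout the tube; from surface to crest, P_atm + 0 = P_top + ½ρv² + ρg·h_top.
P_top = 99350 − ½·804·8.20² − 804·9.81·1.37 = 61500 Pa.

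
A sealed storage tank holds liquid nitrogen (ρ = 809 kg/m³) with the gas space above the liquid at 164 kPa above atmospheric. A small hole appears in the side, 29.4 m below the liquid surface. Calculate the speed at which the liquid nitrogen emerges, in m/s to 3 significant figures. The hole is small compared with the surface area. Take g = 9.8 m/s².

Take point 1 at the surface (v₁ ≈ 0) and point 2 at the hole (at atmospheric pressure). Bernoulli: P₁ + ρg h = P_atm + ½ρv₂².
With P₁ − P_atm = 164000 Pa, v₂ = √(2gh + 2ΔP/ρ) = √(2·9.8·29.4 + 2·164000/809) = 31.3 m/s.

v ≈ 31.3 m/s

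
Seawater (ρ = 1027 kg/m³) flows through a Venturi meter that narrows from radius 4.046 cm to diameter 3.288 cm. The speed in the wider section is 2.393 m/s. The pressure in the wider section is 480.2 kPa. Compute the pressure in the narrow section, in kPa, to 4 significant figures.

P₂ ≈ 375.3 kPa

The volume flow rate is constant, so v₂ = (A₁/A₂)v₁ = (51.43/8.491)·2.393 = 14.49 m/s.
With no height change, Bernoulli's equation is P₁ + ½ρv₁² = P₂ + ½ρv₂².
P₂ = P₁ − ½ρ(v₂² − v₁²) = 480200 − ½·1027·(14.49² − 2.393²) = 480200 − 104900 = 375300 Pa.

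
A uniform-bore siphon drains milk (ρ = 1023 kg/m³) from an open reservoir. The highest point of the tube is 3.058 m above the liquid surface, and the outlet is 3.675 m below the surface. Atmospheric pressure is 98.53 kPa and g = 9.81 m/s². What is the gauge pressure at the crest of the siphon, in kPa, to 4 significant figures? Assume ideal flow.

P_gauge = -67.57 kPa

Bernoulli surface→outlet gives ½v² = g·h_out, so v = √(2·9.81·3.675) = 8.491 m/s.
The bore is uniform, so the speed at the crest is the same v. Bernoulli surface→crest: P_atm = P_top + ½ρv² + ρg·h_top.
P_top = 98530 − ½·1023·8.491² − 1023·9.81·3.058 = 30960 Pa. So P_gauge = P_top − P_atm = -67570 Pa.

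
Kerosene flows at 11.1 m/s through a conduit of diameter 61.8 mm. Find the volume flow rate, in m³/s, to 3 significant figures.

Q = A·v = 0.00300 m² × 11.1 m/s = 0.0333 m³/s.

0.0333 m³/s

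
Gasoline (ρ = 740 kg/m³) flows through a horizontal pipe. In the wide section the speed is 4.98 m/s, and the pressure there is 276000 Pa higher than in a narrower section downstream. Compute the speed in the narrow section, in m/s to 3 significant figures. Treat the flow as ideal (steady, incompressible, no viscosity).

Along the level pipe P + ½ρv² is conserved, hence v₂² = v₁² + 2(P₁ − P₂)/ρ.
v₂ = √(4.98² + 2·276000/740) = √(24.8 + 746) = 27.8 m/s.

27.8 m/s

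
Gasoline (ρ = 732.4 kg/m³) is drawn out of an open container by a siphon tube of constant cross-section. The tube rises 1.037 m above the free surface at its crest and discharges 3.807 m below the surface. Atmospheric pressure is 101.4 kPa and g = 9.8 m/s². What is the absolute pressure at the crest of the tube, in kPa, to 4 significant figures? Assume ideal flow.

P_top = 66.63 kPa

From the surface to the outlet (both open to atmosphere, surface at rest): v = √(2g·h_out) = √(2·9.8·3.807) = 8.638 m/s.
Continuity keeps v the same throughout the tube; from surface to crest, P_atm + 0 = P_top + ½ρv² + ρg·h_top.
P_top = 101400 − ½·732.4·8.638² − 732.4·9.8·1.037 = 66630 Pa.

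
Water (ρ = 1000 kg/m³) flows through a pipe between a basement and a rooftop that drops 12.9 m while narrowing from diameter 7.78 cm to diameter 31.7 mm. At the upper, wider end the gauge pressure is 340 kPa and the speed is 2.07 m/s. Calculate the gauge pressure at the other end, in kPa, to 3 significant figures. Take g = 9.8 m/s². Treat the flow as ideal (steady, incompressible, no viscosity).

P₂ ≈ 391 kPa

Continuity gives A₁v₁ = A₂v₂, so v₂ = (47.5 cm²)/(7.89 cm²) × 2.07 m/s = 12.5 m/s.
Applying Bernoulli between the two ends and solving for P₂: P₂ = P₁ + ½ρ(v₁² − v₂²) − ρgΔh.
P₂ = 340000 + ½·1000·(2.07² − 12.5²) − 1000·9.8·(−12.9) = 340000 + (-75600) − (-126000) = 391000 Pa.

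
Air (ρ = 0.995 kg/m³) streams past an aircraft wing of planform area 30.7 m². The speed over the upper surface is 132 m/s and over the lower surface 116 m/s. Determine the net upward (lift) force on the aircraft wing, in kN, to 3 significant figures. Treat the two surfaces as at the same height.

F ≈ 60.6 kN

From P + ½ρv² = const at equal height, P_low − P_up = ½ρ(v_up² − v_low²).
ΔP = ½·0.995·(132² − 116²) = 1970 Pa.
Lift = ΔP · A = 1970 × 30.7 = 60600 N.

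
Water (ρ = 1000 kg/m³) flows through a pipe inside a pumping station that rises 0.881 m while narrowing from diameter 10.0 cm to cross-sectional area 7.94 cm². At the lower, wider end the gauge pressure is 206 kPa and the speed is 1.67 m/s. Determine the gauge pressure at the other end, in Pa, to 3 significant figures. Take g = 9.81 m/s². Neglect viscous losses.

Continuity gives A₁v₁ = A₂v₂, so v₂ = (78.5 cm²)/(7.94 cm²) × 1.67 m/s = 16.5 m/s.
Energy conservation along the streamline gives P₂ = P₁ − ½ρ(v₂² − v₁²) − ρg(h₂ − h₁).
P₂ = 206000 + ½·1000·(1.67² − 16.5²) − 1000·9.81·(+0.881) = 206000 + (-135000) − (8640) = 62300 Pa.

62300 Pa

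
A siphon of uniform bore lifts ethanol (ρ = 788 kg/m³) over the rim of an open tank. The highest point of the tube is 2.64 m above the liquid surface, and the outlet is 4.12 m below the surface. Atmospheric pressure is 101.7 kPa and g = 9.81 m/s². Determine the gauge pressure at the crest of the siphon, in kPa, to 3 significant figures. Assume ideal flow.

P_gauge ≈ -52.3 kPa

From the surface to the outlet (both open to atmosphere, surface at rest): v = √(2g·h_out) = √(2·9.81·4.12) = 8.99 m/s.
With constant cross-section the crest speed equals v; applying Bernoulli from the surface up to the crest, P_top = P_atm − ½ρv² − ρg·h_top.
P_top = 101700 − ½·788·8.99² − 788·9.81·2.64 = 49400 Pa. So P_gauge = P_top − P_atm = -52300 Pa.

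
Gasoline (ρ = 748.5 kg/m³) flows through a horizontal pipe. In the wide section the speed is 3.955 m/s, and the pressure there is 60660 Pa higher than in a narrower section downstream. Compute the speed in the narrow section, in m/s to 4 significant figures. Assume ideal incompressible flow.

v₂ = 13.33 m/s

Horizontal Bernoulli: P₁ + ½ρv₁² = P₂ + ½ρv₂², so v₂² = v₁² + 2(P₁ − P₂)/ρ.
v₂ = √(3.955² + 2·60660/748.5) = √(15.64 + 162.1) = 13.33 m/s.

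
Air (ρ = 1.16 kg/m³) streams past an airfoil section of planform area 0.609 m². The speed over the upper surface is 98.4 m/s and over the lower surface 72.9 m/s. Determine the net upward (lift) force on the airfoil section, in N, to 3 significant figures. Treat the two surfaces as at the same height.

The faster flow above has the lower pressure; Bernoulli (same height) gives ΔP = ½ρ(v_up² − v_low²).
ΔP = ½·1.16·(98.4² − 72.9²) = 2530 Pa.
Lift = ΔP · A = 2530 × 0.609 = 1540 N.

F ≈ 1540 N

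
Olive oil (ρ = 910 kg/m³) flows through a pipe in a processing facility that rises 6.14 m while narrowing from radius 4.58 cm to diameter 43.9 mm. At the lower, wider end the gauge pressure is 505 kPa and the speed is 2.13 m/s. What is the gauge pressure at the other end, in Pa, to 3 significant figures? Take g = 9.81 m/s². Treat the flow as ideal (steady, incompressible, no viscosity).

The volume flow rate is constant, so v₂ = (A₁/A₂)v₁ = (65.9/15.1)·2.13 = 9.27 m/s.
Applying Bernoulli between the two ends and solving for P₂: P₂ = P₁ + ½ρ(v₁² − v₂²) − ρgΔh.
P₂ = 505000 + ½·910·(2.13² − 9.27²) − 910·9.81·(+6.14) = 505000 + (-37100) − (54800) = 413000 Pa.

413000 Pa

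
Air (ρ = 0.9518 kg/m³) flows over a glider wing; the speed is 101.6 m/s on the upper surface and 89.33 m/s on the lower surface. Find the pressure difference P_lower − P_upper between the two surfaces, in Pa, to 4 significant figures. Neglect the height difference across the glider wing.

Bernoulli (same height): P_lower − P_upper = ½ρ(v_upper² − v_lower²).
ΔP = ½·0.9518·(101.6² − 89.33²) = 1115 Pa.

ΔP ≈ 1115 Pa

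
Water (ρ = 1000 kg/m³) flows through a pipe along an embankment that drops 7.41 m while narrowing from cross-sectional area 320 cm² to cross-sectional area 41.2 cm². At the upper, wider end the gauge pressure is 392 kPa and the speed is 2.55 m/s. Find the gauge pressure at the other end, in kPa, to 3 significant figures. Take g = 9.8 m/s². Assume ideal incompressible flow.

P₂ ≈ 272 kPa

The volume flow rate is constant, so v₂ = (A₁/A₂)v₁ = (320/41.2)·2.55 = 19.8 m/s.
Applying Bernoulli between the two ends and solving for P₂: P₂ = P₁ + ½ρ(v₁² − v₂²) − ρgΔh.
P₂ = 392000 + ½·1000·(2.55² − 19.8²) − 1000·9.8·(−7.41) = 392000 + (-193000) − (-72600) = 272000 Pa.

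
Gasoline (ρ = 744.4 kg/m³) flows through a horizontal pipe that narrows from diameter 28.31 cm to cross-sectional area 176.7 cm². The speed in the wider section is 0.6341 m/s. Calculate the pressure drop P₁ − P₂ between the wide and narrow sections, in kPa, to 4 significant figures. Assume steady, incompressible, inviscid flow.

ΔP = 1.749 kPa

The volume flow rate is constant, so v₂ = (A₁/A₂)v₁ = (629.5/176.7)·0.6341 = 2.259 m/s.
Along the horizontal streamline, P + ½ρv² is constant.
P₁ − P₂ = ½·744.4·(2.259² − 0.6341²) = ½·744.4·4.700 = 1749 Pa.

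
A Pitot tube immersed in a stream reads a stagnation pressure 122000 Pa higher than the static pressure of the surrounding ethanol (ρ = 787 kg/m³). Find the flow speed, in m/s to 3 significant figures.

At the stagnation point the flow is brought to rest, so Bernoulli gives P_stag − P_static = ½ρv².
v = √(2ΔP/ρ) = √(2·122000/787) = 17.6 m/s.

17.6 m/s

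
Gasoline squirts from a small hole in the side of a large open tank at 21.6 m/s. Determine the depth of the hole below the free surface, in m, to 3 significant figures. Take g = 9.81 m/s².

h ≈ 23.8 m

Inverting v = √(2gh) gives h = v² / 2g.
h = 21.6²/(2·9.81) = 467/19.62 = 23.8 m.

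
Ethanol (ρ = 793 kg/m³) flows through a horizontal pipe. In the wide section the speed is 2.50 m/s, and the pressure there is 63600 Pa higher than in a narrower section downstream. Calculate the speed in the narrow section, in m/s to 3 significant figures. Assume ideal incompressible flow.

v₂ = 12.9 m/s

Along the level pipe P + ½ρv² is conserved, hence v₂² = v₁² + 2(P₁ − P₂)/ρ.
v₂ = √(2.50² + 2·63600/793) = √(6.25 + 160) = 12.9 m/s.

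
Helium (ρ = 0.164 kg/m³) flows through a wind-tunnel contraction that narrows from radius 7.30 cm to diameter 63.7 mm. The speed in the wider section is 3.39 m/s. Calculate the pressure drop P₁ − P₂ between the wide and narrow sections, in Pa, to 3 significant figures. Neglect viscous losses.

The volume flow rate is constant, so v₂ = (A₁/A₂)v₁ = (167/31.9)·3.39 = 17.8 m/s.
With no height change, Bernoulli's equation is P₁ + ½ρv₁² = P₂ + ½ρv₂².
P₁ − P₂ = ½·0.164·(17.8² − 3.39²) = ½·0.164·306 = 25.1 Pa.

25.1 Pa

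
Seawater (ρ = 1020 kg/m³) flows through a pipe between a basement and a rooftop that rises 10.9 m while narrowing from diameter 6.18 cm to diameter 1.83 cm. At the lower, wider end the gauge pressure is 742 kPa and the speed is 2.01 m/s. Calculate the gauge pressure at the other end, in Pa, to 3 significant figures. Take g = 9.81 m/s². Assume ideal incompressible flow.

The volume flow rate is constant, so v₂ = (A₁/A₂)v₁ = (30.0/2.63)·2.01 = 22.9 m/s.
Energy conservation along the streamline gives P₂ = P₁ − ½ρ(v₂² − v₁²) − ρg(h₂ − h₁).
P₂ = 742000 + ½·1020·(2.01² − 22.9²) − 1020·9.81·(+10.9) = 742000 + (-266000) − (109000) = 367000 Pa.

P₂ ≈ 367000 Pa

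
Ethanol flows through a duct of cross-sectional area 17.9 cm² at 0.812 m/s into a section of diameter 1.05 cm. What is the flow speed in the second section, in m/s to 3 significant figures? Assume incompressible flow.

Mass conservation (A₁v₁ = A₂v₂) gives v₂ = 0.812 × 17.9/0.866 = 16.8 m/s.

v₂ ≈ 16.8 m/s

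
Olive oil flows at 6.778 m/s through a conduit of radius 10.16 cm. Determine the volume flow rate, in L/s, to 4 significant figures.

Q = 219.8 L/s

Q = A·v = 0.03243 m² × 6.778 m/s = 0.2198 m³/s.
Converting: 0.2198 m³/s × 1000 = 219.8 L/s.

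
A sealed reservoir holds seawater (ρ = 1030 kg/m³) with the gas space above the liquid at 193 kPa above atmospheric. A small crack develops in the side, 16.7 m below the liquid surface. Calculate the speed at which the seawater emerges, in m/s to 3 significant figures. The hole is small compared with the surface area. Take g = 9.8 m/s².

v ≈ 26.5 m/s

Take point 1 at the surface (v₁ ≈ 0) and point 2 at the hole (at atmospheric pressure). Bernoulli: P₁ + ρg h = P_atm + ½ρv₂².
With P₁ − P_atm = 193000 Pa, v₂ = √(2gh + 2ΔP/ρ) = √(2·9.8·16.7 + 2·193000/1030) = 26.5 m/s.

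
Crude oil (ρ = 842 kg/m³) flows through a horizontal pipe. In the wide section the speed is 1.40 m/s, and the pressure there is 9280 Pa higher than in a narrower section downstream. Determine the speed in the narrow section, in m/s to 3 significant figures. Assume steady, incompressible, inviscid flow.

v₂ ≈ 4.90 m/s

Along the level pipe P + ½ρv² is conserved, hence v₂² = v₁² + 2(P₁ − P₂)/ρ.
v₂ = √(1.40² + 2·9280/842) = √(1.96 + 22.0) = 4.90 m/s.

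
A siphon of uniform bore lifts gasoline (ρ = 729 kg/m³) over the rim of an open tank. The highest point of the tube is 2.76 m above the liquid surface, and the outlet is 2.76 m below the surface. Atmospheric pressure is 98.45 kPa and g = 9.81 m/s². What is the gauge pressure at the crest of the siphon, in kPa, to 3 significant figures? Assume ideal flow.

-39.5 kPa

The outlet speed comes from Torricelli: v = √(2g·2.76) = 7.36 m/s.
The bore is uniform, so the speed at the crest is the same v. Bernoulli surface→crest: P_atm = P_top + ½ρv² + ρg·h_top.
P_top = 98450 − ½·729·7.36² − 729·9.81·2.76 = 59000 Pa. So P_gauge = P_top − P_atm = -39500 Pa.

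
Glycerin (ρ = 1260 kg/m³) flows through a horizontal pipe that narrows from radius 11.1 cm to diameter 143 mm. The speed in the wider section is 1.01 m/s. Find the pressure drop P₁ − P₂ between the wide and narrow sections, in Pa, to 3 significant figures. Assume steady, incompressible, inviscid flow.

By continuity, v₂ = v₁·A₁/A₂ = 1.01·(387/161) = 2.43 m/s.
Along the horizontal streamline, P + ½ρv² is constant.
P₁ − P₂ = ½·1260·(2.43² − 1.01²) = ½·1260·4.91 = 3090 Pa.

ΔP = 3090 Pa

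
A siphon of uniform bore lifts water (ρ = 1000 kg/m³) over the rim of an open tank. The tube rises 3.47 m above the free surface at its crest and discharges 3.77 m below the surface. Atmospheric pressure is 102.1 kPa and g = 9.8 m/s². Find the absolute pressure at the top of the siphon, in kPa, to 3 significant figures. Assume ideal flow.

P_top ≈ 31.1 kPa

The outlet speed comes from Torricelli: v = √(2g·3.77) = 8.60 m/s.
Continuity keeps v the same throughout the tube; from surface to crest, P_atm + 0 = P_top + ½ρv² + ρg·h_top.
P_top = 102100 − ½·1000·8.60² − 1000·9.8·3.47 = 31100 Pa.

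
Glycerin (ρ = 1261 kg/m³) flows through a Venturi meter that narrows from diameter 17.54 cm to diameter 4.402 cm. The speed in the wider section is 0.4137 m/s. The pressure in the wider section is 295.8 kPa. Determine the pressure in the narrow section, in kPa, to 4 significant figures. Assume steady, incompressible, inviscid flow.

By continuity, v₂ = v₁·A₁/A₂ = 0.4137·(241.6/15.22) = 6.568 m/s.
The pipe is horizontal, so Bernoulli reduces to P₁ + ½ρv₁² = P₂ + ½ρv₂².
P₂ = P₁ − ½ρ(v₂² − v₁²) = 295800 − ½·1261·(6.568² − 0.4137²) = 295800 − 27090 = 268700 Pa.

P₂ ≈ 268.7 kPa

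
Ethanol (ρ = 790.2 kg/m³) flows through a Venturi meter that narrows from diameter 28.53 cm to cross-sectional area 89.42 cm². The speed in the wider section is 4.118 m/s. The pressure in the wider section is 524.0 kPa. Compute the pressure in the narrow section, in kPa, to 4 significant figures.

P₂ = 188.3 kPa

By continuity, v₂ = v₁·A₁/A₂ = 4.118·(639.3/89.42) = 29.44 m/s.
The pipe is horizontal, so Bernoulli reduces to P₁ + ½ρv₁² = P₂ + ½ρv₂².
P₂ = P₁ − ½ρ(v₂² − v₁²) = 524000 − ½·790.2·(29.44² − 4.118²) = 524000 − 335700 = 188300 Pa.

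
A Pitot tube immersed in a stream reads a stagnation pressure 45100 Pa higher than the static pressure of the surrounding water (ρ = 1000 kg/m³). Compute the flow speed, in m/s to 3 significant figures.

The dynamic pressure equals the rise in static pressure at the stagnation point: ΔP = ½ρv².
v = √(2ΔP/ρ) = √(2·45100/1000) = 9.50 m/s.

v ≈ 9.50 m/s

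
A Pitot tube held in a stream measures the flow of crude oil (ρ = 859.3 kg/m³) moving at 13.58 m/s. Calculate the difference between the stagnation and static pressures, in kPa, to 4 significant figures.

At the stagnation point the flow is brought to rest, so Bernoulli gives P_stag − P_static = ½ρv².
ΔP = ½·859.3·13.58² = 79230 Pa.

ΔP ≈ 79.23 kPa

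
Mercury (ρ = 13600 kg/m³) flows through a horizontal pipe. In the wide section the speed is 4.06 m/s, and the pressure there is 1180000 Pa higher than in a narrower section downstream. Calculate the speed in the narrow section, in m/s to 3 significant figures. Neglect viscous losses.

With h₁ = h₂, rearranging Bernoulli gives v₂ = √(v₁² + 2ΔP/ρ).
v₂ = √(4.06² + 2·1180000/13600) = √(16.5 + 174) = 13.8 m/s.

13.8 m/s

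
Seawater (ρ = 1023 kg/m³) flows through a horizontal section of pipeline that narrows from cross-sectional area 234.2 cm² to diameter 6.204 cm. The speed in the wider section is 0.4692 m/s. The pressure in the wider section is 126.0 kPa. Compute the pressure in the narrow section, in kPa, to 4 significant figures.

By continuity, v₂ = v₁·A₁/A₂ = 0.4692·(234.2/30.23) = 3.635 m/s.
The pipe is horizontal, so Bernoulli reduces to P₁ + ½ρv₁² = P₂ + ½ρv₂².
P₂ = P₁ − ½ρ(v₂² − v₁²) = 126000 − ½·1023·(3.635² − 0.4692²) = 126000 − 6646 = 119400 Pa.

P₂ ≈ 119.4 kPa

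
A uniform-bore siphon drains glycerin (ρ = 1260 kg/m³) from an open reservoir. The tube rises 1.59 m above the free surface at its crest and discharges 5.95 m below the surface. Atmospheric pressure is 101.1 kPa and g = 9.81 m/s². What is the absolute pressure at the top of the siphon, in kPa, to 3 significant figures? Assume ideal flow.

Bernoulli surface→outlet gives ½v² = g·h_out, so v = √(2·9.81·5.95) = 10.8 m/s.
With constant cross-section the crest speed equals v; applying Bernoulli from the surface up to the crest, P_top = P_atm − ½ρv² − ρg·h_top.
P_top = 101100 − ½·1260·10.8² − 1260·9.81·1.59 = 7900 Pa.

P_top = 7.90 kPa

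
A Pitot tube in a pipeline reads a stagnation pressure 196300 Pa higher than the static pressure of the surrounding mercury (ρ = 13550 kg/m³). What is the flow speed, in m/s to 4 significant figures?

Bernoulli between the free stream and the stagnation point: ½ρv² = P_stag − P_static.
v = √(2ΔP/ρ) = √(2·196300/13550) = 5.383 m/s.

v ≈ 5.383 m/s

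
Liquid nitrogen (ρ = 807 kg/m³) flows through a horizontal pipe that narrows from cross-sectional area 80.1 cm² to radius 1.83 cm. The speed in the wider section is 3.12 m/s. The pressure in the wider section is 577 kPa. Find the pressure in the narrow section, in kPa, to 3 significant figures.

P₂ = 353 kPa

Continuity gives A₁v₁ = A₂v₂, so v₂ = (80.1 cm²)/(10.5 cm²) × 3.12 m/s = 23.8 m/s.
The pipe is horizontal, so Bernoulli reduces to P₁ + ½ρv₁² = P₂ + ½ρv₂².
P₂ = P₁ − ½ρ(v₂² − v₁²) = 577000 − ½·807·(23.8² − 3.12²) = 577000 − 224000 = 353000 Pa.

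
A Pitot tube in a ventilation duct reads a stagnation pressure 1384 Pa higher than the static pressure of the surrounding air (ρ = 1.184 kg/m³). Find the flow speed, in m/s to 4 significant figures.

v = 48.35 m/s

Bernoulli between the free stream and the stagnation point: ½ρv² = P_stag − P_static.
v = √(2ΔP/ρ) = √(2·1384/1.184) = 48.35 m/s.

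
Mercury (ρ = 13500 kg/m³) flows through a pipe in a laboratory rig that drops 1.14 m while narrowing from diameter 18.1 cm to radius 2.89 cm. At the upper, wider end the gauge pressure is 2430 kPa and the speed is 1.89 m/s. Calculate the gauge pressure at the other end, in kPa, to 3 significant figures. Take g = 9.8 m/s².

Continuity gives A₁v₁ = A₂v₂, so v₂ = (257 cm²)/(26.2 cm²) × 1.89 m/s = 18.5 m/s.
Energy conservation along the streamline gives P₂ = P₁ − ½ρ(v₂² − v₁²) − ρg(h₂ − h₁).
P₂ = 2430000 + ½·13500·(1.89² − 18.5²) − 13500·9.8·(−1.14) = 2430000 + (-2290000) − (-151000) = 286000 Pa.

286 kPa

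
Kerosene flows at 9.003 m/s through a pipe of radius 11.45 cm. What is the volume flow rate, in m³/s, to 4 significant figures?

Q = A·v = 0.04119 m² × 9.003 m/s = 0.3708 m³/s.

Q ≈ 0.3708 m³/s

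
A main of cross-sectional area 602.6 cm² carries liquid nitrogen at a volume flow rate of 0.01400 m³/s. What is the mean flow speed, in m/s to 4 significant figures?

Q = 0.01400 m³/s = 0.01400 m³/s.
v = Q/A = 0.01400 / 0.06026 = 0.2323 m/s.

v = 0.2323 m/s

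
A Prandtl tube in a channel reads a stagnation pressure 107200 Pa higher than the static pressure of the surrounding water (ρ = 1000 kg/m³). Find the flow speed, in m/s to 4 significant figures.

14.64 m/s

The dynamic pressure equals the rise in static pressure at the stagnation point: ΔP = ½ρv².
v = √(2ΔP/ρ) = √(2·107200/1000) = 14.64 m/s.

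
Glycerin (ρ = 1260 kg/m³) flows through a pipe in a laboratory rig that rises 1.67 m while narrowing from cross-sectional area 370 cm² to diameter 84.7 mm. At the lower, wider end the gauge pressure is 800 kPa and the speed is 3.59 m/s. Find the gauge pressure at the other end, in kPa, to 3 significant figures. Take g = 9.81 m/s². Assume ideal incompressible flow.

Mass conservation (A₁v₁ = A₂v₂) gives v₂ = 3.59 × 370/56.3 = 23.6 m/s.
Bernoulli: P₁ + ½ρv₁² + ρg h₁ = P₂ + ½ρv₂² + ρg h₂, so P₂ = P₁ + ½ρ(v₁² − v₂²) − ρg(h₂ − h₁).
P₂ = 800000 + ½·1260·(3.59² − 23.6²) − 1260·9.81·(+1.67) = 800000 + (-342000) − (20600) = 437000 Pa.

P₂ = 437 kPa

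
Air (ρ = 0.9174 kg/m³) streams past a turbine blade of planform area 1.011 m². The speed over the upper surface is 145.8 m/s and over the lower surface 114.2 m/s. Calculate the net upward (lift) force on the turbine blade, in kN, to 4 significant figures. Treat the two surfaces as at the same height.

F ≈ 3.810 kN

With equal heights on the two surfaces, Bernoulli gives P_lower − P_upper = ½ρ(v_upper² − v_lower²).
ΔP = ½·0.9174·(145.8² − 114.2²) = 3769 Pa.
Lift = ΔP · A = 3769 × 1.011 = 3810 N.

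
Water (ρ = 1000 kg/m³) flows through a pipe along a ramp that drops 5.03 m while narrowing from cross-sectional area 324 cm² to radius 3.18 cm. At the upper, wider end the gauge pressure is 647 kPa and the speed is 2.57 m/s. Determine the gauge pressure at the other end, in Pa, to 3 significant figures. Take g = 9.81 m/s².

P₂ = 356000 Pa

Mass conservation (A₁v₁ = A₂v₂) gives v₂ = 2.57 × 324/31.8 = 26.2 m/s.
Bernoulli: P₁ + ½ρv₁² + ρg h₁ = P₂ + ½ρv₂² + ρg h₂, so P₂ = P₁ + ½ρ(v₁² − v₂²) − ρg(h₂ − h₁).
P₂ = 647000 + ½·1000·(2.57² − 26.2²) − 1000·9.81·(−5.03) = 647000 + (-340000) − (-49300) = 356000 Pa.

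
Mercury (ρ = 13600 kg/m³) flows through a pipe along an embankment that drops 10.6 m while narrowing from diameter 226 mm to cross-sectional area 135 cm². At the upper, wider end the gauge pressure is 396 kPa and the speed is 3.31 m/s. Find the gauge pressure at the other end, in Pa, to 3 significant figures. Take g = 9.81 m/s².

P₂ ≈ 1230000 Pa

Mass conservation (A₁v₁ = A₂v₂) gives v₂ = 3.31 × 401/135 = 9.84 m/s.
Applying Bernoulli between the two ends and solving for P₂: P₂ = P₁ + ½ρ(v₁² − v₂²) − ρgΔh.
P₂ = 396000 + ½·13600·(3.31² − 9.84²) − 13600·9.81·(−10.6) = 396000 + (-583000) − (-1410000) = 1230000 Pa.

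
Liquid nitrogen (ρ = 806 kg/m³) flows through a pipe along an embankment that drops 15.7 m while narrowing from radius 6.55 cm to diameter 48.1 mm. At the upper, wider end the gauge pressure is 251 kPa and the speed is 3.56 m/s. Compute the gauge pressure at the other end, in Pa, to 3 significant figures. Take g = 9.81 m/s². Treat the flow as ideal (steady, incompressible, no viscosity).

P₂ = 99200 Pa

Continuity gives A₁v₁ = A₂v₂, so v₂ = (135 cm²)/(18.2 cm²) × 3.56 m/s = 26.4 m/s.
Bernoulli: P₁ + ½ρv₁² + ρg h₁ = P₂ + ½ρv₂² + ρg h₂, so P₂ = P₁ + ½ρ(v₁² − v₂²) − ρg(h₂ − h₁).
P₂ = 251000 + ½·806·(3.56² − 26.4²) − 806·9.81·(−15.7) = 251000 + (-276000) − (-124000) = 99200 Pa.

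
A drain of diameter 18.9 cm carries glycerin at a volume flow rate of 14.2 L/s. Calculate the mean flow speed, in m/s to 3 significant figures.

v ≈ 0.506 m/s

Q = 14.2 L/s = 0.0142 m³/s.
v = Q/A = 0.0142 / 0.0281 = 0.506 m/s.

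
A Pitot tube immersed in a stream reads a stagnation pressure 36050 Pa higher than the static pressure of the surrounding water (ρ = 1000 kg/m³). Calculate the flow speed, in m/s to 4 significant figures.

At the stagnation point the flow is brought to rest, so Bernoulli gives P_stag − P_static = ½ρv².
v = √(2ΔP/ρ) = √(2·36050/1000) = 8.491 m/s.

v ≈ 8.491 m/s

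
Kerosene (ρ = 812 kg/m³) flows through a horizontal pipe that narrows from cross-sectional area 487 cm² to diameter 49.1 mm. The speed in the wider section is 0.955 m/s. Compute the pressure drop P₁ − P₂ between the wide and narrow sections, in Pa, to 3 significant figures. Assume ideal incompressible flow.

By continuity, v₂ = v₁·A₁/A₂ = 0.955·(487/18.9) = 24.6 m/s.
With no height change, Bernoulli's equation is P₁ + ½ρv₁² = P₂ + ½ρv₂².
P₁ − P₂ = ½·812·(24.6² − 0.955²) = ½·812·602 = 245000 Pa.

245000 Pa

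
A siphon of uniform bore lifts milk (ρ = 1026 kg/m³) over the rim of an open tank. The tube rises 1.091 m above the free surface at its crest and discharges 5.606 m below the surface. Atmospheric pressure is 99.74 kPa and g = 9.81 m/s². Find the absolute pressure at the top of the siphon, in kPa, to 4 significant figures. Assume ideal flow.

P_top ≈ 32.33 kPa

Bernoulli surface→outlet gives ½v² = g·h_out, so v = √(2·9.81·5.606) = 10.49 m/s.
The bore is uniform, so the speed at the crest is the same v. Bernoulli surface→crest: P_atm = P_top + ½ρv² + ρg·h_top.
P_top = 99740 − ½·1026·10.49² − 1026·9.81·1.091 = 32330 Pa.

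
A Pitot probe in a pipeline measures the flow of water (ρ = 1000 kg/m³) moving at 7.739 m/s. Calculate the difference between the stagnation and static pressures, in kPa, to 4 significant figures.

The dynamic pressure equals the rise in static pressure at the stagnation point: ΔP = ½ρv².
ΔP = ½·1000·7.739² = 29950 Pa.

ΔP = 29.95 kPa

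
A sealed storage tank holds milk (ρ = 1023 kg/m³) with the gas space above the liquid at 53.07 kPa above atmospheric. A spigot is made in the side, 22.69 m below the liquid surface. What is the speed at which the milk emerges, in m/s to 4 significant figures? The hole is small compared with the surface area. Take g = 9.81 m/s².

v = 23.43 m/s

Take point 1 at the surface (v₁ ≈ 0) and point 2 at the hole (at atmospheric pressure). Bernoulli: P₁ + ρg h = P_atm + ½ρv₂².
With P₁ − P_atm = 53070 Pa, v₂ = √(2gh + 2ΔP/ρ) = √(2·9.81·22.69 + 2·53070/1023) = 23.43 m/s.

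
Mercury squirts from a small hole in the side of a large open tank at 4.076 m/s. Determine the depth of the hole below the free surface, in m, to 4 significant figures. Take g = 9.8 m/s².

For a small hole in a large open tank, ½v² = gh, giving h = v²/(2g).
h = 4.076²/(2·9.8) = 16.61/19.60 = 0.8476 m.

h ≈ 0.8476 m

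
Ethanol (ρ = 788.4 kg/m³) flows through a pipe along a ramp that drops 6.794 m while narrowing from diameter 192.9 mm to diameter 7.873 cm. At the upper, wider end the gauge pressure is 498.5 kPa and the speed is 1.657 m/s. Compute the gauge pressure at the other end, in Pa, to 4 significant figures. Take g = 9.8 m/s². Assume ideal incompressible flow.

The volume flow rate is constant, so v₂ = (A₁/A₂)v₁ = (292.2/48.68)·1.657 = 9.947 m/s.
Bernoulli: P₁ + ½ρv₁² + ρg h₁ = P₂ + ½ρv₂² + ρg h₂, so P₂ = P₁ + ½ρ(v₁² − v₂²) − ρg(h₂ − h₁).
P₂ = 498500 + ½·788.4·(1.657² − 9.947²) − 788.4·9.8·(−6.794) = 498500 + (-37920) − (-52490) = 513100 Pa.

P₂ ≈ 513100 Pa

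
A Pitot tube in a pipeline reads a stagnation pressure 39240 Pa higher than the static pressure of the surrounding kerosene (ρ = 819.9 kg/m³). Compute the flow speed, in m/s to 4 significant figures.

Bernoulli between the free stream and the stagnation point: ½ρv² = P_stag − P_static.
v = √(2ΔP/ρ) = √(2·39240/819.9) = 9.784 m/s.

v ≈ 9.784 m/s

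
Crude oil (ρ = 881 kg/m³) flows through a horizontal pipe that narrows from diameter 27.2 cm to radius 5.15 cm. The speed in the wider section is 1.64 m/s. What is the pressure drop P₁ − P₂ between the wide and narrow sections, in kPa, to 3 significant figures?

ΔP = 56.4 kPa

The volume flow rate is constant, so v₂ = (A₁/A₂)v₁ = (581/83.3)·1.64 = 11.4 m/s.
The pipe is horizontal, so Bernoulli reduces to P₁ + ½ρv₁² = P₂ + ½ρv₂².
P₁ − P₂ = ½·881·(11.4² − 1.64²) = ½·881·128 = 56400 Pa.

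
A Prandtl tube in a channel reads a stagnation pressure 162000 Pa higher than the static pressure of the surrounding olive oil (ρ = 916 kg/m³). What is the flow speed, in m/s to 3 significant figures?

18.8 m/s

The dynamic pressure equals the rise in static pressure at the stagnation point: ΔP = ½ρv².
v = √(2ΔP/ρ) = √(2·162000/916) = 18.8 m/s.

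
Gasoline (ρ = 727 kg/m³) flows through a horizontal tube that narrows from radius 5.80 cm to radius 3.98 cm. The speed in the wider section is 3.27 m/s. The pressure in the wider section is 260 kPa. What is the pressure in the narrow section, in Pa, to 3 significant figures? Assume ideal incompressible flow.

246000 Pa

By continuity, v₂ = v₁·A₁/A₂ = 3.27·(106/49.8) = 6.94 m/s.
Along the horizontal streamline, P + ½ρv² is constant.
P₂ = P₁ − ½ρ(v₂² − v₁²) = 260000 − ½·727·(6.94² − 3.27²) = 260000 − 13600 = 246000 Pa.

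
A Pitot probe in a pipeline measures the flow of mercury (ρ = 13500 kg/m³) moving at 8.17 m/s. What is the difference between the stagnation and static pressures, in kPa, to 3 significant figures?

Bernoulli between the free stream and the stagnation point: ½ρv² = P_stag − P_static.
ΔP = ½·13500·8.17² = 451000 Pa.

ΔP ≈ 451 kPa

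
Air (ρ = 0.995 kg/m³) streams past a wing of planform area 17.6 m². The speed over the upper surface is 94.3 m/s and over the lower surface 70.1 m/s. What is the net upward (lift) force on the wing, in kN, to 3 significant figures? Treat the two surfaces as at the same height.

The faster flow above has the lower pressure; Bernoulli (same height) gives ΔP = ½ρ(v_up² − v_low²).
ΔP = ½·0.995·(94.3² − 70.1²) = 1980 Pa.
Lift = ΔP · A = 1980 × 17.6 = 34800 N.

F ≈ 34.8 kN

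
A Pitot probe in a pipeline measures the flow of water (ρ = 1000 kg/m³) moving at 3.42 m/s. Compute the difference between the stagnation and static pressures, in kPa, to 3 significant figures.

Bernoulli between the free stream and the stagnation point: ½ρv² = P_stag − P_static.
ΔP = ½·1000·3.42² = 5850 Pa.

5.85 kPa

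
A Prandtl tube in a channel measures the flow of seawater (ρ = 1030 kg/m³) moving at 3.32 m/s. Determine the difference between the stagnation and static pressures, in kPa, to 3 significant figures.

5.68 kPa

The dynamic pressure equals the rise in static pressure at the stagnation point: ΔP = ½ρv².
ΔP = ½·1030·3.32² = 5680 Pa.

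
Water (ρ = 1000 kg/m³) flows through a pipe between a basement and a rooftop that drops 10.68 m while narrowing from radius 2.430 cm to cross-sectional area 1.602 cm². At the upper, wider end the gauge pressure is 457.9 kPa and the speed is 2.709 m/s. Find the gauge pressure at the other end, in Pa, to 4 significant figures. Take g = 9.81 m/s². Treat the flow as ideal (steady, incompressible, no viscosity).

Continuity gives A₁v₁ = A₂v₂, so v₂ = (18.55 cm²)/(1.602 cm²) × 2.709 m/s = 31.37 m/s.
Bernoulli: P₁ + ½ρv₁² + ρg h₁ = P₂ + ½ρv₂² + ρg h₂, so P₂ = P₁ + ½ρ(v₁² − v₂²) − ρg(h₂ − h₁).
P₂ = 457900 + ½·1000·(2.709² − 31.37²) − 1000·9.81·(−10.68) = 457900 + (-488400) − (-104800) = 74310 Pa.

P₂ ≈ 74310 Pa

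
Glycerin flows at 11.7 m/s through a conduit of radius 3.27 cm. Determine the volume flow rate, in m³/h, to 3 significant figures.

Q = A·v = 0.00336 m² × 11.7 m/s = 0.0393 m³/s.
Converting: 0.0393 m³/s × 3600 = 141 m³/h.

Q = 141 m³/h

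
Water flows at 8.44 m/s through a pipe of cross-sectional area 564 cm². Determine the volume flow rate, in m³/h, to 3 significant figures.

Q = A·v = 0.0564 m² × 8.44 m/s = 0.476 m³/s.
Converting: 0.476 m³/s × 3600 = 1710 m³/h.

1710 m³/h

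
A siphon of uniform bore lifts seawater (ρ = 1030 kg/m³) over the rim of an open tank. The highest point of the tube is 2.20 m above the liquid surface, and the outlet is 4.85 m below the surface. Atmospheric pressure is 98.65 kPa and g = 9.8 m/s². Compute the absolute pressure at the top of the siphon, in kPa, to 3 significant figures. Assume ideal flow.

From the surface to the outlet (both open to atmosphere, surface at rest): v = √(2g·h_out) = √(2·9.8·4.85) = 9.75 m/s.
With constant cross-section the crest speed equals v; applying Bernoulli from the surface up to the crest, P_top = P_atm − ½ρv² − ρg·h_top.
P_top = 98650 − ½·1030·9.75² − 1030·9.8·2.20 = 27500 Pa.

P_top ≈ 27.5 kPa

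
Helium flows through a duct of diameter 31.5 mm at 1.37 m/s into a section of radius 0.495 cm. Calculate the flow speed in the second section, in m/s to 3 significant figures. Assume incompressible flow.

v₂ ≈ 13.9 m/s

The volume flow rate is constant, so v₂ = (A₁/A₂)v₁ = (7.79/0.770)·1.37 = 13.9 m/s.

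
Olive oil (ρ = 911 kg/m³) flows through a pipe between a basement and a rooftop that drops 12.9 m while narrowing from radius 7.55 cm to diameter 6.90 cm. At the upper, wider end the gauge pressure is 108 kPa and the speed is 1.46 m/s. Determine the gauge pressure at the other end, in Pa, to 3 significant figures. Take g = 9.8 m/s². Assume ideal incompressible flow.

Mass conservation (A₁v₁ = A₂v₂) gives v₂ = 1.46 × 179/37.4 = 6.99 m/s.
Applying Bernoulli between the two ends and solving for P₂: P₂ = P₁ + ½ρ(v₁² − v₂²) − ρgΔh.
P₂ = 108000 + ½·911·(1.46² − 6.99²) − 911·9.8·(−12.9) = 108000 + (-21300) − (-115000) = 202000 Pa.

P₂ ≈ 202000 Pa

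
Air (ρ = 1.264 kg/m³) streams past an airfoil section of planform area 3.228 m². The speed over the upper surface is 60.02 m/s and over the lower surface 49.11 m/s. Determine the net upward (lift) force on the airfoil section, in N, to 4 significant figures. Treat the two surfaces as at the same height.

The faster flow above has the lower pressure; Bernoulli (same height) gives ΔP = ½ρ(v_up² − v_low²).
ΔP = ½·1.264·(60.02² − 49.11²) = 752.5 Pa.
Lift = ΔP · A = 752.5 × 3.228 = 2429 N.

F = 2429 N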